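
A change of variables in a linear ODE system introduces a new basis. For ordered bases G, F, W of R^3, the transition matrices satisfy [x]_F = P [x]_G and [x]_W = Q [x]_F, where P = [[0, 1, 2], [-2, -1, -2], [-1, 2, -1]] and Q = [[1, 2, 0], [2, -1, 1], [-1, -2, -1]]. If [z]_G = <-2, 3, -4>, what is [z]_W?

<13, -7, -25>

First [z]_F = P [z]_G = <-5, 9, 12>.
Then [z]_W = Q [z]_F = <13, -7, -25>.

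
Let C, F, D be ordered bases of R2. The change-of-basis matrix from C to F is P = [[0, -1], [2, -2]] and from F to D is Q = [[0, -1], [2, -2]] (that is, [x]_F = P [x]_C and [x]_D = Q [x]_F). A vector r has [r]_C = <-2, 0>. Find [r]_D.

<4, 8>

Apply P to get F-coordinates <0, -4>, then Q to get D-coordinates.
The result is [r]_D = <4, 8>.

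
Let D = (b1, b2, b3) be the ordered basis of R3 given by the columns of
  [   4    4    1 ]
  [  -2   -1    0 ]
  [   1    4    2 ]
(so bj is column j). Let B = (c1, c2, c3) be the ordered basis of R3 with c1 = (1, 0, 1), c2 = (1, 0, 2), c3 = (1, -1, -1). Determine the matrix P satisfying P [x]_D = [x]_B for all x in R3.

[[1, 1, 0], [1, 2, 1], [2, 1, 0]]

Column j of P is [bj]_B, since P maps D-coordinates to B-coordinates.
Expressing b1 in B: b1 = c1 + c2 + 2c3, so column 1 of P is (1, 1, 2).
Doing the same for each bj gives P = [[1, 1, 0], [1, 2, 1], [2, 1, 0]].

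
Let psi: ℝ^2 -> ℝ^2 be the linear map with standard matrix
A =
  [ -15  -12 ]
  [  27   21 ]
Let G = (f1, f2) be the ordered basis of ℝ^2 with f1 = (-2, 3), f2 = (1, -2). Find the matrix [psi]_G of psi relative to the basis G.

Let P have columns f1, f2. Then [psi]_G = P^(-1) A P.
Here det P = 1, so P^(-1) is integer; computing A P first and then P^(-1)(A P) gives [[3, -3], [0, 3]].

[[3, -3], [0, 3]]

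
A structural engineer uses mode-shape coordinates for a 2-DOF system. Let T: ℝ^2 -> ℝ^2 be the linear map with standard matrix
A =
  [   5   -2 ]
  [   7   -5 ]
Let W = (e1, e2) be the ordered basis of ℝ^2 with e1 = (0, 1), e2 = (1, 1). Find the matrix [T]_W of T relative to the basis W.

Let P have columns e1, e2. Then [T]_W = P^(-1) A P.
Here det P = -1, so P^(-1) is integer; computing A P first and then P^(-1)(A P) gives [[-3, -1], [-2, 3]].

[[-3, -1], [-2, 3]]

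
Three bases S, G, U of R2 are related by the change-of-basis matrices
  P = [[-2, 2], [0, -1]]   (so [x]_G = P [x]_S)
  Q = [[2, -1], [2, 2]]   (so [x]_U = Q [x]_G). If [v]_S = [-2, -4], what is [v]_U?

[-12, 0]

Apply P to get G-coordinates [-4, 4], then Q to get U-coordinates.
The result is [v]_U = [-12, 0].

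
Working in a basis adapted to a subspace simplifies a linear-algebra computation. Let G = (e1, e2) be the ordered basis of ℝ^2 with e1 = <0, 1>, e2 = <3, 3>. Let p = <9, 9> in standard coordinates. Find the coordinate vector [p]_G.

We seek scalars with c_1 e1 + c_2 e2 = p; equivalently solve M c = p where the columns of M are e1, e2.
System: 0c_1 + 3c_2 = 9, c_1 + 3c_2 = 9; solving gives c_1 = 0, c_2 = 3.
Check: 0·e1 + 3e2 = <9, 9>.

<0, 3>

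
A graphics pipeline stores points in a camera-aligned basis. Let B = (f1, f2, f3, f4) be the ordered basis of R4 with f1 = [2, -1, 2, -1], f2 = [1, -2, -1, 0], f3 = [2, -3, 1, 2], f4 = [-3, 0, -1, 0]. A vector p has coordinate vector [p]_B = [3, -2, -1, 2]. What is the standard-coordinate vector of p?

[-4, 4, 5, -5]

The coordinates say p = 3f1 - 2f2 - f3 + 2f4; adding the scaled basis vectors gives [-4, 4, 5, -5].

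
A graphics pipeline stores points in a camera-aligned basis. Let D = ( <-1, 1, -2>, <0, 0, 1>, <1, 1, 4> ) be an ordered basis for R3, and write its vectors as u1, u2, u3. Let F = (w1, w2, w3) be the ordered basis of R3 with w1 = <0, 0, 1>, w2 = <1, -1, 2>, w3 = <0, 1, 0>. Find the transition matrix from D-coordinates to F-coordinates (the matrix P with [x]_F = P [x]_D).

Let M have columns uj and N have columns wj. Then for every x, N [x]_F = x = M [x]_D, so P = N^(-1) M.
Since det N = 1, N^(-1) has integer entries; multiplying gives P = [[0, 1, 2], [-1, 0, 1], [0, 0, 2]].

[[0, 1, 2], [-1, 0, 1], [0, 0, 2]]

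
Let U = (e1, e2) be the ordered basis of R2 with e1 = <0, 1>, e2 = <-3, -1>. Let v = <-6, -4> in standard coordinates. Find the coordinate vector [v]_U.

<-2, 2>

[v]_U is the unique c with M c = v, where M has columns e1, e2.
System: 0c_1 - 3c_2 = -6, c_1 - c_2 = -4; solving gives c_1 = -2, c_2 = 2.
Check: -2e1 + 2e2 = <-6, -4>.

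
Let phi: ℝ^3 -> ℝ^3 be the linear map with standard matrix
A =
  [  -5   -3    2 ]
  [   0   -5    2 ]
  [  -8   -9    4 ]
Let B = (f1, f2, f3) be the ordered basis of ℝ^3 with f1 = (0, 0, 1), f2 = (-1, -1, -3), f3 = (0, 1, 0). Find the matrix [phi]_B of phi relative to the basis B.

[[-2, -1, 0], [-2, -2, 3], [0, -3, -2]]

Let P have columns f1, ..., f3. Then [phi]_B = P^(-1) A P.
Here det P = -1, so P^(-1) is integer; computing A P first and then P^(-1)(A P) gives [[-2, -1, 0], [-2, -2, 3], [0, -3, -2]].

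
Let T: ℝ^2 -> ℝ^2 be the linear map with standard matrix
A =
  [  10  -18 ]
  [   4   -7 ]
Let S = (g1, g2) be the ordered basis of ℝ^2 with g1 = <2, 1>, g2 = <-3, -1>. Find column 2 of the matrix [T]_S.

<-3, 2>

Column 2 of [T]_S is the S-coordinate vector of T(g2).
In standard coordinates T(g2) = A g2 = <-12, -5>.
Converting to S: <-12, -5> = -3g1 + 2g2, so the coordinate vector is <-3, 2>.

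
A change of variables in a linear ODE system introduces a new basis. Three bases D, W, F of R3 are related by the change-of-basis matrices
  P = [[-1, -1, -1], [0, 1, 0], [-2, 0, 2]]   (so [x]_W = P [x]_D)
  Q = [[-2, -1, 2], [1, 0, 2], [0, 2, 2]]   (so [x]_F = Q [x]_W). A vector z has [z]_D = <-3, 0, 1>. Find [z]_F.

Composing the changes, [z]_F = Q P [z]_D.
Q P = [[-2, 1, 6], [-5, -1, 3], [-4, 2, 4]]; applying this to <-3, 0, 1> gives <12, 18, 16>.

<12, 18, 16>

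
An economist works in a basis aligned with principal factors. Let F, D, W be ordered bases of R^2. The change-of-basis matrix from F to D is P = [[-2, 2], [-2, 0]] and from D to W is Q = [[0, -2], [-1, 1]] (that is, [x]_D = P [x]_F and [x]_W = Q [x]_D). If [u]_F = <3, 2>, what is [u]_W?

Apply P to get D-coordinates <-2, -6>, then Q to get W-coordinates.
The result is [u]_W = <12, -4>.

<12, -4>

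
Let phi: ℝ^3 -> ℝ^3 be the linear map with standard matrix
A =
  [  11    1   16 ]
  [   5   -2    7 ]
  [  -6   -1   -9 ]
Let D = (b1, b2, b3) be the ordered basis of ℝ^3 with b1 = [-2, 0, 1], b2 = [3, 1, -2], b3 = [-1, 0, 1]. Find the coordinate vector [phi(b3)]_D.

Compute phi(b3) = A b3 = [5, 2, -3] in standard coordinates.
Then write this in D-coordinates: solve for y in y_1 b1 + ... + y_3 b3 = [5, 2, -3].
This gives y = [0, 2, 1], which is column 3 of [phi]_D.

[0, 2, 1]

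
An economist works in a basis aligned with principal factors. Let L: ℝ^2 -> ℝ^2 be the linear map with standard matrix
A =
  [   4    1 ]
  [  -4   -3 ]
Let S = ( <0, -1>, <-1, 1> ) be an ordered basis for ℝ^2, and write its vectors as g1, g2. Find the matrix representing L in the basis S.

With P the matrix whose columns are g1, g2, [L]_S = P^(-1) A P.
Column by column: L(g1) = A g1 = <-1, 3>; its S-coordinates <-2, 1> give column 1.
Continuing for each basis vector yields [L]_S = [[-2, 2], [1, 3]].

[[-2, 2], [1, 3]]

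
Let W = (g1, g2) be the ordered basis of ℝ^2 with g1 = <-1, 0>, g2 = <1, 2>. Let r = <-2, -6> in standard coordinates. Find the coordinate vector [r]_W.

We seek scalars with c_1 g1 + c_2 g2 = r; equivalently solve M c = r where the columns of M are g1, g2.
System: -c_1 + c_2 = -2, 0c_1 + 2c_2 = -6; solving gives c_1 = -1, c_2 = -3.
Check: -g1 - 3g2 = <-2, -6>.

<-1, -3>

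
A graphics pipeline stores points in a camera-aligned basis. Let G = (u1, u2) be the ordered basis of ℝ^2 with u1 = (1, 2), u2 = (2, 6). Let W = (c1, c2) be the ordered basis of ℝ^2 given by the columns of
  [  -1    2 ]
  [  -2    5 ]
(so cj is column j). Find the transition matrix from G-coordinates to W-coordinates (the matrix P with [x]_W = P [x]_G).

Let M have columns uj and N have columns cj. Then for every x, N [x]_W = x = M [x]_G, so P = N^(-1) M.
Since det N = -1, N^(-1) has integer entries; multiplying gives P = [[-1, 2], [0, 2]].

[[-1, 2], [0, 2]]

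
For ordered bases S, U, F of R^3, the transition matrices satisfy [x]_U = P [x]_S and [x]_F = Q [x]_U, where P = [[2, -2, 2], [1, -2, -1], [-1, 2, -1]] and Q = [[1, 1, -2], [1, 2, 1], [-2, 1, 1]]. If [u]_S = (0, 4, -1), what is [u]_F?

Apply P to get U-coordinates (-10, -7, 9), then Q to get F-coordinates.
The result is [u]_F = (-35, -15, 22).

(-35, -15, 22)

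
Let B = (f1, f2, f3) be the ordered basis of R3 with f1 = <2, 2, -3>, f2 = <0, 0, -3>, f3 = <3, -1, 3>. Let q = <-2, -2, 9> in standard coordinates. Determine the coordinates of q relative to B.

[q]_B is the unique c with M c = q, where M has columns f1, ..., f3.
Row-reducing the augmented matrix [M | q] gives c = (-1, -2, 0).
Check: -f1 - 2f2 + 0·f3 = <-2, -2, 9>.

<-1, -2, 0>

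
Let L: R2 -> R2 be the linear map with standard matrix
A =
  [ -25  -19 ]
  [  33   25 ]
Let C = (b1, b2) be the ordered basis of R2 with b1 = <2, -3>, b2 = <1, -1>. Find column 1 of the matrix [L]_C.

<2, 3>

Compute L(b1) = A b1 = <7, -9> in standard coordinates.
Then write this in C-coordinates: solve for y in y_1 b1 + y_2 b2 = <7, -9>.
This gives y = <2, 3>, which is column 1 of [L]_C.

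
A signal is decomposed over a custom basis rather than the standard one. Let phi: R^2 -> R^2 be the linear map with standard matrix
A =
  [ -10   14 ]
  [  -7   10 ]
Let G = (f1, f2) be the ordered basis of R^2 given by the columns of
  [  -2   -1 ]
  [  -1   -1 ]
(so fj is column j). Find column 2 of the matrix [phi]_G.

Compute phi(f2) = A f2 = (-4, -3) in standard coordinates.
Then write this in G-coordinates: solve for y in y_1 f1 + y_2 f2 = (-4, -3).
This gives y = (1, 2), which is column 2 of [phi]_G.

(1, 2)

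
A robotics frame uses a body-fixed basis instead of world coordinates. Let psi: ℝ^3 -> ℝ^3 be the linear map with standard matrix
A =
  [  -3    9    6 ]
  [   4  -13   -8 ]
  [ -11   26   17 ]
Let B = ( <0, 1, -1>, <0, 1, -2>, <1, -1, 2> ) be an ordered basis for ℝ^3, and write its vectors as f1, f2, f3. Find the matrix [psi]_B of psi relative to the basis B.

[[-1, -2, -1], [-1, 2, 2], [3, -3, 0]]

The j-th column of [psi]_B is [psi(fj)]_B.
psi(f1) = A f1 = <3, -5, 9> = -f1 - f2 + 3f3, so column 1 is <-1, -1, 3>.
Repeating for f2, f3 and assembling the columns gives [[-1, -2, -1], [-1, 2, 2], [3, -3, 0]].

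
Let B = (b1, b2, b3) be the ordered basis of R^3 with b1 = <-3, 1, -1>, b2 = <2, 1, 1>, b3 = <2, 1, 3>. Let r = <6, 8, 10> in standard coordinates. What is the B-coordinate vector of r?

<2, 3, 3>

[r]_B is the unique c with M c = r, where M has columns b1, ..., b3.
Gaussian elimination on [M | r] yields c = (2, 3, 3).
Check: 2b1 + 3b2 + 3b3 = <6, 8, 10>.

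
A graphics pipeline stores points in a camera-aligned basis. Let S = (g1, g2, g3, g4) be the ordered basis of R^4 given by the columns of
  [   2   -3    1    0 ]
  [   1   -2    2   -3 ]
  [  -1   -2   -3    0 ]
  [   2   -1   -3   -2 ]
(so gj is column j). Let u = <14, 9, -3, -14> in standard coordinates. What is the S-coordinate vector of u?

<-1, -4, 4, 2>

We seek scalars with c_1 g1 + ... + c_4 g4 = u; equivalently solve M c = u where the columns of M are g1, ..., g4.
Gaussian elimination on [M | u] yields c = (-1, -4, 4, 2).
Check: -g1 - 4g2 + 4g3 + 2g4 = <14, 9, -3, -14>.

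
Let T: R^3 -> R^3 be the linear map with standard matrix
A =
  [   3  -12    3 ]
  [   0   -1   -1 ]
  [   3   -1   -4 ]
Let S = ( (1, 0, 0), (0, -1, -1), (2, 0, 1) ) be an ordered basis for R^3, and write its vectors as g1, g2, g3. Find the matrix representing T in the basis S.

Let P have columns g1, ..., g3. Then [T]_S = P^(-1) A P.
Here det P = -1, so P^(-1) is integer; computing A P first and then P^(-1)(A P) gives [[-3, 3, 3], [0, -2, 1], [3, 3, 3]].

[[-3, 3, 3], [0, -2, 1], [3, 3, 3]]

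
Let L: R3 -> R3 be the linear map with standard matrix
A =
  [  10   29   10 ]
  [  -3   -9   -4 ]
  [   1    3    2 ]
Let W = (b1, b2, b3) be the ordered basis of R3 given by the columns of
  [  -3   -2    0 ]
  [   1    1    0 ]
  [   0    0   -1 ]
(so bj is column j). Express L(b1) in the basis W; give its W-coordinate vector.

<1, -1, 0>

Column 1 of [L]_W is the W-coordinate vector of L(b1).
In standard coordinates L(b1) = A b1 = <-1, 0, 0>.
Converting to W: <-1, 0, 0> = b1 - b2 + 0·b3, so the coordinate vector is <1, -1, 0>.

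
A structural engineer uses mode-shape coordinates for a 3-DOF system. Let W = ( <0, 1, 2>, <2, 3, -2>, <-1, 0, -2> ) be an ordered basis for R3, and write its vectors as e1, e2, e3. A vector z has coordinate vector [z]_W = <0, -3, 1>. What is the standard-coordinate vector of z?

<-7, -9, 4>

The coordinates say z = 0·e1 - 3e2 + e3; adding the scaled basis vectors gives <-7, -9, 4>.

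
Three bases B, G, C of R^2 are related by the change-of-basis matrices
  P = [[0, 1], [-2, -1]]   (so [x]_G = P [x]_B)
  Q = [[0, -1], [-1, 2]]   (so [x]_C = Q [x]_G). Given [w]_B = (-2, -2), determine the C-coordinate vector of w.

(-6, 14)

First [w]_G = P [w]_B = (-2, 6).
Then [w]_C = Q [w]_G = (-6, 14).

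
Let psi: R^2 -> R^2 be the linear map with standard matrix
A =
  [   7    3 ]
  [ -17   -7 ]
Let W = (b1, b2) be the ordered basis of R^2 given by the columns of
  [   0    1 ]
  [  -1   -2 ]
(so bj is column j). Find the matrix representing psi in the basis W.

[[-1, 1], [-3, 1]]

With P the matrix whose columns are b1, b2, [psi]_W = P^(-1) A P.
Column by column: psi(b1) = A b1 = <-3, 7>; its W-coordinates <-1, -3> give column 1.
Continuing for each basis vector yields [psi]_W = [[-1, 1], [-3, 1]].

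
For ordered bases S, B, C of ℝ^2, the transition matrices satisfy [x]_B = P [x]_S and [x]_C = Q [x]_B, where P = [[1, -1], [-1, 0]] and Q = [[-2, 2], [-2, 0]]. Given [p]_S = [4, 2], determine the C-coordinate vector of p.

First [p]_B = P [p]_S = [2, -4].
Then [p]_C = Q [p]_B = [-12, -4].

[-12, -4]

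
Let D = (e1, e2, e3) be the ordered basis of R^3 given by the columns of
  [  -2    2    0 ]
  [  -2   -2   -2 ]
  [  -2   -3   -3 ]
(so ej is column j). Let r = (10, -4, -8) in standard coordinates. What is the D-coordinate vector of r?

We seek scalars with c_1 e1 + ... + c_3 e3 = r; equivalently solve M c = r where the columns of M are e1, ..., e3.
Row-reducing the augmented matrix [M | r] gives c = (-2, 3, 1).
Check: -2e1 + 3e2 + e3 = (10, -4, -8).

(-2, 3, 1)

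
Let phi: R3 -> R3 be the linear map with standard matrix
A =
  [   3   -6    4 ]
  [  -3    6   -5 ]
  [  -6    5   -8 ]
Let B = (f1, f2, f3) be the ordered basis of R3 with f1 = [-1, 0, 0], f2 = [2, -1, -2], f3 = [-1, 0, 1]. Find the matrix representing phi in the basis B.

[[-3, -3, 1], [-3, 2, 2], [0, 3, 2]]

With P the matrix whose columns are f1, ..., f3, [phi]_B = P^(-1) A P.
Column by column: phi(f1) = A f1 = [-3, 3, 6]; its B-coordinates [-3, -3, 0] give column 1.
Continuing for each basis vector yields [phi]_B = [[-3, -3, 1], [-3, 2, 2], [0, 3, 2]].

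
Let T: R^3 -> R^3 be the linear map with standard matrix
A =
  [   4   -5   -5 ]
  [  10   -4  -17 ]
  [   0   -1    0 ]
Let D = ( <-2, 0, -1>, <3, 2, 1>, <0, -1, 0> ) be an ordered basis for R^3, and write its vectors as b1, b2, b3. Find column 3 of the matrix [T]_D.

Compute T(b3) = A b3 = <5, 4, 1> in standard coordinates.
Then write this in D-coordinates: solve for y in y_1 b1 + ... + y_3 b3 = <5, 4, 1>.
This gives y = <2, 3, 2>, which is column 3 of [T]_D.

<2, 3, 2>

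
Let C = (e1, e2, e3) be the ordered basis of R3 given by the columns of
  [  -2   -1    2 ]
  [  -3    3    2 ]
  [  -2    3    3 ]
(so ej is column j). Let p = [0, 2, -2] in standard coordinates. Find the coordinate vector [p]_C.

[p]_C is the unique c with M c = p, where M has columns e1, ..., e3.
Gaussian elimination on [M | p] yields c = (-2, 0, -2).
Check: -2e1 + 0·e2 - 2e3 = [0, 2, -2].

[-2, 0, -2]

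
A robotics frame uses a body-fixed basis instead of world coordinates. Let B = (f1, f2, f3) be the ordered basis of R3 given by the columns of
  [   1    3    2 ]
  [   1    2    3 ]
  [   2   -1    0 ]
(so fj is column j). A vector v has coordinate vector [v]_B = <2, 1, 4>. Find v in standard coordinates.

<13, 16, 3>

v = M [v]_B, where M has columns f1, ..., f3.
Carrying out the matrix-vector product, v = <13, 16, 3>.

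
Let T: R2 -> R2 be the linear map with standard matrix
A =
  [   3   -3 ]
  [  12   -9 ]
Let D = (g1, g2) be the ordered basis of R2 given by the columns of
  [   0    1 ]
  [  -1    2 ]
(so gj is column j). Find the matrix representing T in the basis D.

The j-th column of [T]_D is [T(gj)]_D.
T(g1) = A g1 = <3, 9> = -3g1 + 3g2, so column 1 is <-3, 3>.
Repeating for g2 and assembling the columns gives [[-3, 0], [3, -3]].

[[-3, 0], [3, -3]]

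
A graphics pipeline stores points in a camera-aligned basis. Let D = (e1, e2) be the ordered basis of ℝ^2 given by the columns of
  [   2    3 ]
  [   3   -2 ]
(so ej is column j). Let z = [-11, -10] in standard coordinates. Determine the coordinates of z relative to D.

[-4, -1]

We seek scalars with c_1 e1 + c_2 e2 = z; equivalently solve M c = z where the columns of M are e1, e2.
System: 2c_1 + 3c_2 = -11, 3c_1 - 2c_2 = -10; solving gives c_1 = -4, c_2 = -1.
Check: -4e1 - e2 = [-11, -10].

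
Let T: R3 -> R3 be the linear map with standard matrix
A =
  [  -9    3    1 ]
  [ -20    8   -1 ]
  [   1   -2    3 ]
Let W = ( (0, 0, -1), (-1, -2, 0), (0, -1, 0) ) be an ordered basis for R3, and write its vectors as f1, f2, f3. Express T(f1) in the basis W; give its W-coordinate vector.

(3, 1, -3)

Column 1 of [T]_W is the W-coordinate vector of T(f1).
In standard coordinates T(f1) = A f1 = (-1, 1, -3).
Converting to W: (-1, 1, -3) = 3f1 + f2 - 3f3, so the coordinate vector is (3, 1, -3).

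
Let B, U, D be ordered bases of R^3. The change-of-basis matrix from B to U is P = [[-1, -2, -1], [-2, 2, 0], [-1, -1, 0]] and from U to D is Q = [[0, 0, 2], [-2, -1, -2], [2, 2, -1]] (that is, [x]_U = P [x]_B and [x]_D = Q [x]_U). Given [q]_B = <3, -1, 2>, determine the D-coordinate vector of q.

<-4, 18, -20>

First [q]_U = P [q]_B = <-3, -8, -2>.
Then [q]_D = Q [q]_U = <-4, 18, -20>.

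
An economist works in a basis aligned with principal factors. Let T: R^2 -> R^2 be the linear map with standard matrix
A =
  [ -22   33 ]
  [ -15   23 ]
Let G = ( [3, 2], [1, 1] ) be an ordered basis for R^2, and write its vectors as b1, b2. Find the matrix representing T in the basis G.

[[-1, 3], [3, 2]]

The j-th column of [T]_G is [T(bj)]_G.
T(b1) = A b1 = [0, 1] = -b1 + 3b2, so column 1 is [-1, 3].
Repeating for b2 and assembling the columns gives [[-1, 3], [3, 2]].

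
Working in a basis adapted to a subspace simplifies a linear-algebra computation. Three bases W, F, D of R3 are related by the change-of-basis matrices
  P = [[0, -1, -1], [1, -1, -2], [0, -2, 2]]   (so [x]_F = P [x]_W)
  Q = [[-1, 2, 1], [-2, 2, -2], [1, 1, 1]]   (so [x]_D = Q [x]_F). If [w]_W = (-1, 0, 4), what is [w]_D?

Apply P to get F-coordinates (-4, -9, 8), then Q to get D-coordinates.
The result is [w]_D = (-6, -26, -5).

(-6, -26, -5)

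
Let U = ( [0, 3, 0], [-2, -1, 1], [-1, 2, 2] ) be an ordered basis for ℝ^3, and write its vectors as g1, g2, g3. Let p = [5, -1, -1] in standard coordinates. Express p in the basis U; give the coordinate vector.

[-2, -3, 1]

[p]_U is the unique c with M c = p, where M has columns g1, ..., g3.
Solving this 3x3 system gives c = (-2, -3, 1).
Check: -2g1 - 3g2 + g3 = [5, -1, -1].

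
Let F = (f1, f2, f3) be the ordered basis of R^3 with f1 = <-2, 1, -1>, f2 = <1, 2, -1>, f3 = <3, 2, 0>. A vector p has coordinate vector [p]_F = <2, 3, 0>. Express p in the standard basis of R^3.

By definition p = 2f1 + 3f2 + 0·f3.
Summing componentwise gives <-1, 8, -5>.

<-1, 8, -5>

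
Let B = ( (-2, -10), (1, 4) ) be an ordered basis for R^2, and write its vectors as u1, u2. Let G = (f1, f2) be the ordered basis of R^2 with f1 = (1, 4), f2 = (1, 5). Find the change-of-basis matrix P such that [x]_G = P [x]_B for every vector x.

Let M have columns uj and N have columns fj. Then for every x, N [x]_G = x = M [x]_B, so P = N^(-1) M.
Since det N = 1, N^(-1) has integer entries; multiplying gives P = [[0, 1], [-2, 0]].

[[0, 1], [-2, 0]]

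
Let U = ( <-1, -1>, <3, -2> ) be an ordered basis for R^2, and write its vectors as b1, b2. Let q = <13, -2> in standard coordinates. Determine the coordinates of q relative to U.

We seek scalars with c_1 b1 + c_2 b2 = q; equivalently solve M c = q where the columns of M are b1, b2.
System: -c_1 + 3c_2 = 13, -c_1 - 2c_2 = -2; solving gives c_1 = -4, c_2 = 3.
Check: -4b1 + 3b2 = <13, -2>.

<-4, 3>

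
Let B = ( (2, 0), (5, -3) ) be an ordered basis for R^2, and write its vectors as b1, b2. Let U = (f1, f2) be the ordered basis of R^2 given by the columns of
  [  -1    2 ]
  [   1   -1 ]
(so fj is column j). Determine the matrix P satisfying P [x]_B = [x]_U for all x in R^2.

Let M have columns bj and N have columns fj. Then for every x, N [x]_U = x = M [x]_B, so P = N^(-1) M.
Since det N = -1, N^(-1) has integer entries; multiplying gives P = [[2, -1], [2, 2]].

[[2, -1], [2, 2]]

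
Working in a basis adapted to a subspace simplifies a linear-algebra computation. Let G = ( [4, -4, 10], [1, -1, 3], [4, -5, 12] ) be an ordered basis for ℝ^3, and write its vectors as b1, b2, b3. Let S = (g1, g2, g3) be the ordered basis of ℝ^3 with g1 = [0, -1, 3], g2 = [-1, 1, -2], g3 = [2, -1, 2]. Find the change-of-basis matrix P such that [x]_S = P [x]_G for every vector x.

Column j of P is [bj]_S, since P maps G-coordinates to S-coordinates.
Expressing b1 in S: b1 = 2g1 + 0·g2 + 2g3, so column 1 of P is [2, 0, 2].
Doing the same for each bj gives P = [[2, 1, 2], [0, 1, -2], [2, 1, 1]].

[[2, 1, 2], [0, 1, -2], [2, 1, 1]]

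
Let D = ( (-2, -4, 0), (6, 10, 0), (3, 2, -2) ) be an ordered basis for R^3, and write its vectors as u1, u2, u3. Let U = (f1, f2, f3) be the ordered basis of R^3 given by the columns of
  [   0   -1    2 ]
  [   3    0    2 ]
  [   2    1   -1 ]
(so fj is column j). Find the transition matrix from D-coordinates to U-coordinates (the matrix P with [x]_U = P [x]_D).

Take x = uj: its D-coordinates are the j-th standard unit vector, so P e_j — column j of P — equals [uj]_U.
u1 = 0·f1 - 2f2 - 2f3, giving column 1 = (0, -2, -2); repeating for each j gives P = [[0, 2, 0], [-2, -2, -1], [-2, 2, 1]].

[[0, 2, 0], [-2, -2, -1], [-2, 2, 1]]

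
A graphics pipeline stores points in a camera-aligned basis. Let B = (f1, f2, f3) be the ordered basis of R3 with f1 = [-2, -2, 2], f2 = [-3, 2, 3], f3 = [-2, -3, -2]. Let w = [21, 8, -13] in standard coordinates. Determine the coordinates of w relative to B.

[-4, -3, -2]

[w]_B is the unique c with M c = w, where M has columns f1, ..., f3.
Row-reducing the augmented matrix [M | w] gives c = (-4, -3, -2).
Check: -4f1 - 3f2 - 2f3 = [21, 8, -13].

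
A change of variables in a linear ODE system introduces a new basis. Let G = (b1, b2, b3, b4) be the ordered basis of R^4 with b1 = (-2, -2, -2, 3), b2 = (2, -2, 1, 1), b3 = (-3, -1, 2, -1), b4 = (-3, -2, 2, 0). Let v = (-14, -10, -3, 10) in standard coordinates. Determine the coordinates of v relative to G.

[v]_G is the unique c with M c = v, where M has columns b1, ..., b4.
Row-reducing the augmented matrix [M | v] gives c = (3, -1, -2, 4).
Check: 3b1 - b2 - 2b3 + 4b4 = (-14, -10, -3, 10).

(3, -1, -2, 4)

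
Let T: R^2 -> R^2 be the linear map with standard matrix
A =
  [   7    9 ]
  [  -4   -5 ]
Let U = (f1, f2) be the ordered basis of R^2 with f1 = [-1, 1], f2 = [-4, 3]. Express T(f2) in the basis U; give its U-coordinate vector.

[1, 0]

Compute T(f2) = A f2 = [-1, 1] in standard coordinates.
Then write this in U-coordinates: solve for y in y_1 f1 + y_2 f2 = [-1, 1].
This gives y = [1, 0], which is column 2 of [T]_U.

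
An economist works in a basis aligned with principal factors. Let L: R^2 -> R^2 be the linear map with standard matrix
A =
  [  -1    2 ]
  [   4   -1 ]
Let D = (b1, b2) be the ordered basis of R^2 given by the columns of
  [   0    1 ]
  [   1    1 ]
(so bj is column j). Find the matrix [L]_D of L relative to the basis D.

With P the matrix whose columns are b1, b2, [L]_D = P^(-1) A P.
Column by column: L(b1) = A b1 = [2, -1]; its D-coordinates [-3, 2] give column 1.
Continuing for each basis vector yields [L]_D = [[-3, 2], [2, 1]].

[[-3, 2], [2, 1]]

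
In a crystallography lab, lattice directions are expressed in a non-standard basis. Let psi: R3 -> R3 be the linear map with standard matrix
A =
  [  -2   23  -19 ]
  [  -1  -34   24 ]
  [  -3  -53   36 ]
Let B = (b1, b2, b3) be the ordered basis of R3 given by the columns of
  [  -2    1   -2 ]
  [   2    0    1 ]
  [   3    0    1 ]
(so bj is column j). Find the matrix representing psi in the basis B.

[[2, -2, -3], [1, 0, -2], [2, 3, -2]]

Let P have columns b1, ..., b3. Then [psi]_B = P^(-1) A P.
Here det P = 1, so P^(-1) is integer; computing A P first and then P^(-1)(A P) gives [[2, -2, -3], [1, 0, -2], [2, 3, -2]].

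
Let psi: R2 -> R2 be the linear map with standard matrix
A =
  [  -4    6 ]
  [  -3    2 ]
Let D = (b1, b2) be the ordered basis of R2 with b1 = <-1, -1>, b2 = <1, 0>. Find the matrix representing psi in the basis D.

With P the matrix whose columns are b1, b2, [psi]_D = P^(-1) A P.
Column by column: psi(b1) = A b1 = <-2, 1>; its D-coordinates <-1, -3> give column 1.
Continuing for each basis vector yields [psi]_D = [[-1, 3], [-3, -1]].

[[-1, 3], [-3, -1]]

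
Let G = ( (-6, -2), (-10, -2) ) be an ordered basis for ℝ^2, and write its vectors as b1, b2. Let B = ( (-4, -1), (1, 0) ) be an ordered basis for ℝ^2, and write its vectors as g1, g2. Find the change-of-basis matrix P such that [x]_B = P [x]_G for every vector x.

Column j of P is [bj]_B, since P maps G-coordinates to B-coordinates.
Expressing b1 in B: b1 = 2g1 + 2g2, so column 1 of P is (2, 2).
Doing the same for each bj gives P = [[2, 2], [2, -2]].

[[2, 2], [2, -2]]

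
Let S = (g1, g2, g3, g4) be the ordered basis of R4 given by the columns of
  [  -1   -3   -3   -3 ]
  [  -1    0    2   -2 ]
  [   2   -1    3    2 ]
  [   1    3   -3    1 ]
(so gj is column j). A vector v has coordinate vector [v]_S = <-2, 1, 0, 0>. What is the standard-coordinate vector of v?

<-1, 2, -5, 1>

By definition v = -2g1 + g2 + 0·g3 + 0·g4.
Summing componentwise gives <-1, 2, -5, 1>.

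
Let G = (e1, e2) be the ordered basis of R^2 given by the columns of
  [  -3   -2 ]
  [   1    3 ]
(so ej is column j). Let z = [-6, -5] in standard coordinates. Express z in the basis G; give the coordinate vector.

[4, -3]

[z]_G is the unique c with M c = z, where M has columns e1, e2.
System: -3c_1 - 2c_2 = -6, c_1 + 3c_2 = -5; solving gives c_1 = 4, c_2 = -3.
Check: 4e1 - 3e2 = [-6, -5].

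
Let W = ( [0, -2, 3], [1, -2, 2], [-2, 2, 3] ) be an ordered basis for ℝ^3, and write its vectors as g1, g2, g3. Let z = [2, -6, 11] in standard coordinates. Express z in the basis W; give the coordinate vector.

We seek scalars with c_1 g1 + ... + c_3 g3 = z; equivalently solve M c = z where the columns of M are g1, ..., g3.
Solving this 3x3 system gives c = (0, 4, 1).
Check: 0·g1 + 4g2 + g3 = [2, -6, 11].

[0, 4, 1]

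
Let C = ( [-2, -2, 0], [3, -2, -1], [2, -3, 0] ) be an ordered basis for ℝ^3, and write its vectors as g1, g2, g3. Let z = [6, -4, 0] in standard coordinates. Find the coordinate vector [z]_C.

[-1, 0, 2]

[z]_C is the unique c with M c = z, where M has columns g1, ..., g3.
Gaussian elimination on [M | z] yields c = (-1, 0, 2).
Check: -g1 + 0·g2 + 2g3 = [6, -4, 0].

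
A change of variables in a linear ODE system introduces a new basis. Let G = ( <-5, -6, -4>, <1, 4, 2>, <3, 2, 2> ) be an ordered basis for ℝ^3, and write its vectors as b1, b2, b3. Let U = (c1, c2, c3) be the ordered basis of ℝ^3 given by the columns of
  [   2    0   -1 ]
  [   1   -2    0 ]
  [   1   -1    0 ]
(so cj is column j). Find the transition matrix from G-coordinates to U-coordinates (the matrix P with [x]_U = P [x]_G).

Column j of P is [bj]_U, since P maps G-coordinates to U-coordinates.
Expressing b1 in U: b1 = -2c1 + 2c2 + c3, so column 1 of P is <-2, 2, 1>.
Doing the same for each bj gives P = [[-2, 0, 2], [2, -2, 0], [1, -1, 1]].

[[-2, 0, 2], [2, -2, 0], [1, -1, 1]]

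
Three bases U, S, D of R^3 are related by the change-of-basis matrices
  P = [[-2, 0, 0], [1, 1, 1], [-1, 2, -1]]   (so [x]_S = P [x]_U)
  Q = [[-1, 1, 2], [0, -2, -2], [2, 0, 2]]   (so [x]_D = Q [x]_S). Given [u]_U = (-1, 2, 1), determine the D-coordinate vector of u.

Apply P to get S-coordinates (2, 2, 4), then Q to get D-coordinates.
The result is [u]_D = (8, -12, 12).

(8, -12, 12)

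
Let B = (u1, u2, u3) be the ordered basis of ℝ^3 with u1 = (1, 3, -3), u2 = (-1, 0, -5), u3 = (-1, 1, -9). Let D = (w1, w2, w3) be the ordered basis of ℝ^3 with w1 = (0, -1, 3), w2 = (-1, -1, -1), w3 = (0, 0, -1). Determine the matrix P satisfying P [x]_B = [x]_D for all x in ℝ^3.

[[-2, -1, -2], [-1, 1, 1], [-2, 1, 2]]

Let M have columns uj and N have columns wj. Then for every x, N [x]_D = x = M [x]_B, so P = N^(-1) M.
Since det N = 1, N^(-1) has integer entries; multiplying gives P = [[-2, -1, -2], [-1, 1, 1], [-2, 1, 2]].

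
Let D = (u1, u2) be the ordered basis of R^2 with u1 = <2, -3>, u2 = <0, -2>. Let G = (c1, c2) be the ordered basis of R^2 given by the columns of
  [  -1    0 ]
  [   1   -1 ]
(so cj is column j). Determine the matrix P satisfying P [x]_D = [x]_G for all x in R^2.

Column j of P is [uj]_G, since P maps D-coordinates to G-coordinates.
Expressing u1 in G: u1 = -2c1 + c2, so column 1 of P is <-2, 1>.
Doing the same for each uj gives P = [[-2, 0], [1, 2]].

[[-2, 0], [1, 2]]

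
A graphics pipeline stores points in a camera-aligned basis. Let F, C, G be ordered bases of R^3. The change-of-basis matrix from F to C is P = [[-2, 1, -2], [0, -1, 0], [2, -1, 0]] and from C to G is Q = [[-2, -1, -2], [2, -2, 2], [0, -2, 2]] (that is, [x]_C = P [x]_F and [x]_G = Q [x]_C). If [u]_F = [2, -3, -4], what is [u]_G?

First [u]_C = P [u]_F = [1, 3, 7].
Then [u]_G = Q [u]_C = [-19, 10, 8].

[-19, 10, 8]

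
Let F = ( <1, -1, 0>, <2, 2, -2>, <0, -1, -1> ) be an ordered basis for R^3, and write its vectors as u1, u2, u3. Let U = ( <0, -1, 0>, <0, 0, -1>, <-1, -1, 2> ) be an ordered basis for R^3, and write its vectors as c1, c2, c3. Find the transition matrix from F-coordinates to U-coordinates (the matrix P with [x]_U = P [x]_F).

[[2, 0, 1], [-2, -2, 1], [-1, -2, 0]]

Let M have columns uj and N have columns cj. Then for every x, N [x]_U = x = M [x]_F, so P = N^(-1) M.
Since det N = -1, N^(-1) has integer entries; multiplying gives P = [[2, 0, 1], [-2, -2, 1], [-1, -2, 0]].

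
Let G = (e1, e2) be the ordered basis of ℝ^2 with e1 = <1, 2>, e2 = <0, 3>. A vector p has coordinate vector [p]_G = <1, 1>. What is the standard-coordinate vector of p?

p = M [p]_G, where M has columns e1, e2.
Carrying out the matrix-vector product, p = <1, 5>.

<1, 5>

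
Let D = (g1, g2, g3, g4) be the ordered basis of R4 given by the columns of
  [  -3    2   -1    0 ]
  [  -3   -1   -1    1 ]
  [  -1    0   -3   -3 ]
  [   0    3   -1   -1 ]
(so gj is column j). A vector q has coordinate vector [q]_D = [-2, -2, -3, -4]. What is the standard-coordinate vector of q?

q = M [q]_D, where M has columns g1, ..., g4.
Carrying out the matrix-vector product, q = [5, 7, 23, 1].

[5, 7, 23, 1]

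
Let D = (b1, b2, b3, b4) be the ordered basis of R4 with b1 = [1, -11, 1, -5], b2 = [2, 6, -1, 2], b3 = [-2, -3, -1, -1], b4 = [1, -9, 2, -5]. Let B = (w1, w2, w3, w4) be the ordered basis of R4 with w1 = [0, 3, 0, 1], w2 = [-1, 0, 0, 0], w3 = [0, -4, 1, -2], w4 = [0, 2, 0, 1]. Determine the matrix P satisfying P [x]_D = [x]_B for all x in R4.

Column j of P is [bj]_B, since P maps D-coordinates to B-coordinates.
Expressing b1 in B: b1 = -w1 - w2 + w3 - 2w4, so column 1 of P is [-1, -1, 1, -2].
Doing the same for each bj gives P = [[-1, 2, -1, 1], [-1, -2, 2, -1], [1, -1, -1, 2], [-2, -2, -2, -2]].

[[-1, 2, -1, 1], [-1, -2, 2, -1], [1, -1, -1, 2], [-2, -2, -2, -2]]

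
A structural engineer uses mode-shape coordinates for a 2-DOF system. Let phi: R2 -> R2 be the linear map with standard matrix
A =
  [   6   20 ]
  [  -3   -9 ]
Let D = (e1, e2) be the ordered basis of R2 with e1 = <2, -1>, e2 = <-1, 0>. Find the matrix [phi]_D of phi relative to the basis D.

The j-th column of [phi]_D is [phi(ej)]_D.
phi(e1) = A e1 = <-8, 3> = -3e1 + 2e2, so column 1 is <-3, 2>.
Repeating for e2 and assembling the columns gives [[-3, -3], [2, 0]].

[[-3, -3], [2, 0]]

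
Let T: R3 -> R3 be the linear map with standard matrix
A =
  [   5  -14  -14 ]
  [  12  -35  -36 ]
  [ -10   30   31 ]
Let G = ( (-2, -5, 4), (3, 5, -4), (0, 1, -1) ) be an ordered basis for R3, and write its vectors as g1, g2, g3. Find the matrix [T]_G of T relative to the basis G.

[[1, -2, 0], [2, -1, 0], [2, 0, 1]]

With P the matrix whose columns are g1, ..., g3, [T]_G = P^(-1) A P.
Column by column: T(g1) = A g1 = (4, 7, -6); its G-coordinates (1, 2, 2) give column 1.
Continuing for each basis vector yields [T]_G = [[1, -2, 0], [2, -1, 0], [2, 0, 1]].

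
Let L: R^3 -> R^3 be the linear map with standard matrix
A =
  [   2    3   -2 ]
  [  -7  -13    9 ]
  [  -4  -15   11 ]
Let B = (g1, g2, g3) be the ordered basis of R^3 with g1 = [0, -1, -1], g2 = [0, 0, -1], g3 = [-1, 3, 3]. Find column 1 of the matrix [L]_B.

Compute L(g1) = A g1 = [-1, 4, 4] in standard coordinates.
Then write this in B-coordinates: solve for y in y_1 g1 + ... + y_3 g3 = [-1, 4, 4].
This gives y = [-1, 0, 1], which is column 1 of [L]_B.

[-1, 0, 1]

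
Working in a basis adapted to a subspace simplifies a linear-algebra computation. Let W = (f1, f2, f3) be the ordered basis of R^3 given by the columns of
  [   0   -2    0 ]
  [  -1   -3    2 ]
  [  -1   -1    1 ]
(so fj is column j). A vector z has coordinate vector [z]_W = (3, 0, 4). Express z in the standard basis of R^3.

The coordinates say z = 3f1 + 0·f2 + 4f3; adding the scaled basis vectors gives (0, 5, 1).

(0, 5, 1)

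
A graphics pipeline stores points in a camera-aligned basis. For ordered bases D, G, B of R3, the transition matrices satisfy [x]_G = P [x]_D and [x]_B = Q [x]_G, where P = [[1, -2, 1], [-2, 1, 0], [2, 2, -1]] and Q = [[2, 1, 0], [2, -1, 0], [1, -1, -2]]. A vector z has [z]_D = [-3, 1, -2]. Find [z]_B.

[-7, -21, -10]

Apply P to get G-coordinates [-7, 7, -2], then Q to get B-coordinates.
The result is [z]_B = [-7, -21, -10].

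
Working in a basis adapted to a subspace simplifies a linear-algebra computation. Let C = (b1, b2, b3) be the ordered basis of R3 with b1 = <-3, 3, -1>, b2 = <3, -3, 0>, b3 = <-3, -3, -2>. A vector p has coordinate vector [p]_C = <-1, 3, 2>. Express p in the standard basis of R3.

The coordinates say p = -b1 + 3b2 + 2b3; adding the scaled basis vectors gives <6, -18, -3>.

<6, -18, -3>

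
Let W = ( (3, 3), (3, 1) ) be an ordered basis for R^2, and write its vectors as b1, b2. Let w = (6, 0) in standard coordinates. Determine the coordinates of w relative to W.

[w]_W is the unique c with M c = w, where M has columns b1, b2.
System: 3c_1 + 3c_2 = 6, 3c_1 + c_2 = 0; solving gives c_1 = -1, c_2 = 3.
Check: -b1 + 3b2 = (6, 0).

(-1, 3)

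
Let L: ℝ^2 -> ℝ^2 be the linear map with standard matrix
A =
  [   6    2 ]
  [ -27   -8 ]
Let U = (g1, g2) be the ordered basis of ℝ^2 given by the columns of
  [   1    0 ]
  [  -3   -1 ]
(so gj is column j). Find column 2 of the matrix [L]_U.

Compute L(g2) = A g2 = <-2, 8> in standard coordinates.
Then write this in U-coordinates: solve for y in y_1 g1 + y_2 g2 = <-2, 8>.
This gives y = <-2, -2>, which is column 2 of [L]_U.

<-2, -2>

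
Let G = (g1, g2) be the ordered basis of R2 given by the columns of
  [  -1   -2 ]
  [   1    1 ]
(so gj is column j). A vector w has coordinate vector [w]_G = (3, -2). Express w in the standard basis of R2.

(1, 1)

The coordinates say w = 3g1 - 2g2; adding the scaled basis vectors gives (1, 1).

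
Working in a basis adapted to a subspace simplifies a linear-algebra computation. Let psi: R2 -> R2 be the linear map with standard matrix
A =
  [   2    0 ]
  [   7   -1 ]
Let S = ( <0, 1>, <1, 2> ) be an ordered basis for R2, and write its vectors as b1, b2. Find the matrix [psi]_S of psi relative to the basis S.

With P the matrix whose columns are b1, b2, [psi]_S = P^(-1) A P.
Column by column: psi(b1) = A b1 = <0, -1>; its S-coordinates <-1, 0> give column 1.
Continuing for each basis vector yields [psi]_S = [[-1, 1], [0, 2]].

[[-1, 1], [0, 2]]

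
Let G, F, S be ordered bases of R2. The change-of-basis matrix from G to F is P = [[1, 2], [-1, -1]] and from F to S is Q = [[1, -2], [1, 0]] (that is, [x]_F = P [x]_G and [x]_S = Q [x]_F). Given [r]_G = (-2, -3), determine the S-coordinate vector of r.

First [r]_F = P [r]_G = (-8, 5).
Then [r]_S = Q [r]_F = (-18, -8).

(-18, -8)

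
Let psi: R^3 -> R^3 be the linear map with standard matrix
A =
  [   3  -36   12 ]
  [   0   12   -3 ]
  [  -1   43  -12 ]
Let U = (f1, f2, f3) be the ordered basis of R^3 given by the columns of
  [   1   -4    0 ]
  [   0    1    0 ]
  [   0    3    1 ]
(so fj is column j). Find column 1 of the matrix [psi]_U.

[3, 0, -1]

Column 1 of [psi]_U is the U-coordinate vector of psi(f1).
In standard coordinates psi(f1) = A f1 = [3, 0, -1].
Converting to U: [3, 0, -1] = 3f1 + 0·f2 - f3, so the coordinate vector is [3, 0, -1].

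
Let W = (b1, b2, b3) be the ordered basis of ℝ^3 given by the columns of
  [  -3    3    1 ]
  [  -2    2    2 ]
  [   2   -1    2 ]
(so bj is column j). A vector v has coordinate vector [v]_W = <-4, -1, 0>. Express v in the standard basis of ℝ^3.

The coordinates say v = -4b1 - b2 + 0·b3; adding the scaled basis vectors gives <9, 6, -7>.

<9, 6, -7>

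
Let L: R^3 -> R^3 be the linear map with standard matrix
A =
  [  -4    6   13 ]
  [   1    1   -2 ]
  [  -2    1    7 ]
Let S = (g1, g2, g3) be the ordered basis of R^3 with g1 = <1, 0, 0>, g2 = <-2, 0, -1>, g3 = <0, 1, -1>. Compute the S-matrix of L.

Let P have columns g1, ..., g3. Then [L]_S = P^(-1) A P.
Here det P = 1, so P^(-1) is integer; computing A P first and then P^(-1)(A P) gives [[-2, 1, -1], [1, 3, 3], [1, 0, 3]].

[[-2, 1, -1], [1, 3, 3], [1, 0, 3]]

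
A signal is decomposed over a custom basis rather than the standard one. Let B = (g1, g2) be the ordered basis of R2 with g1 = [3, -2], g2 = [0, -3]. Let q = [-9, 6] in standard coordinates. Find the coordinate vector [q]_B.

Write q = c_1 g1 + c_2 g2 and solve for the c_i.
System: 3c_1 + 0c_2 = -9, -2c_1 - 3c_2 = 6; solving gives c_1 = -3, c_2 = 0.
Check: -3g1 + 0·g2 = [-9, 6].

[-3, 0]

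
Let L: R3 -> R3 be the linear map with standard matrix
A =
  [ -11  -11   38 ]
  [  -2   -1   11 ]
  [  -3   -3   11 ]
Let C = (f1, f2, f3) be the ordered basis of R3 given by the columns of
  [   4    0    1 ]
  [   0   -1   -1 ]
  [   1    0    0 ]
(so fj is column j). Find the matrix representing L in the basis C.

[[-1, 3, 0], [-1, 0, 1], [-2, -1, 0]]

Let P have columns f1, ..., f3. Then [L]_C = P^(-1) A P.
Here det P = 1, so P^(-1) is integer; computing A P first and then P^(-1)(A P) gives [[-1, 3, 0], [-1, 0, 1], [-2, -1, 0]].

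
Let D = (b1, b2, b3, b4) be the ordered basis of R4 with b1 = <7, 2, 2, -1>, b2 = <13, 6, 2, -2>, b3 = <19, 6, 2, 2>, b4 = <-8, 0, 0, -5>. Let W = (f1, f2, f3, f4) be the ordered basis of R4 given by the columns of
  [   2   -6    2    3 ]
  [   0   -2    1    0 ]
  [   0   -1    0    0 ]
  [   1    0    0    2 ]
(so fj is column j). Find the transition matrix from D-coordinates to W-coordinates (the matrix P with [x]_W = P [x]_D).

Take x = bj: its D-coordinates are the j-th standard unit vector, so P e_j — column j of P — equals [bj]_W.
b1 = f1 - 2f2 - 2f3 - f4, giving column 1 = <1, -2, -2, -1>; repeating for each j gives P = [[1, 0, 0, -1], [-2, -2, -2, 0], [-2, 2, 2, 0], [-1, -1, 1, -2]].

[[1, 0, 0, -1], [-2, -2, -2, 0], [-2, 2, 2, 0], [-1, -1, 1, -2]]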